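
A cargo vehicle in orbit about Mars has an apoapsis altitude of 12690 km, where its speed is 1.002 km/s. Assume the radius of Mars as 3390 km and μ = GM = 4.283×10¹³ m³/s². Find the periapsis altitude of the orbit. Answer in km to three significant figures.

r_a = 3390 + 12690 = 16080 km = 1.608×10⁷ m.
Specific energy ε = v²/2 − μ/r = -2.162×10⁶ J/kg, so a = −μ/(2ε) = 9.907×10⁶ m.
The apsides satisfy r_p + r_a = 2a, so the periapsis radius is 2a − r_a = 3.734×10⁶ m = 3734.4 km.
Periapsis altitude = 3734.4 − 3390 = 344.44 km.

periapsis altitude ≈ 344 km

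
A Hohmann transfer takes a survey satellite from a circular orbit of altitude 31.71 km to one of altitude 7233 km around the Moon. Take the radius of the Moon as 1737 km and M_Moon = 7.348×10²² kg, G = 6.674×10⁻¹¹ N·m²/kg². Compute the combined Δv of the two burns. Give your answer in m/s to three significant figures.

μ = GM = 6.674×10⁻¹¹ × 7.348×10²² = 4.904×10¹² m³/s².
r₁ = 1737 + 31.71 = 1768.7 km = 1.7687×10⁶ m.
r₂ = 1737 + 7233 = 8970.0 km = 8.9700×10⁶ m.
Transfer ellipse a_t = (r₁ + r₂)/2 = 5.369×10⁶ m.
At r₁: circular v_c1 = √(μ/r₁) = 1665 m/s; transfer-perilune v_p = √[μ(2/r₁ − 1/a_t)] = 2152 m/s.
Δv₁ = v_p − v_c1 = 487.1 m/s.
At r₂: circular v_c2 = √(μ/r₂) = 739.4 m/s; transfer-apolune v_a = √[μ(2/r₂ − 1/a_t)] = 424.4 m/s.
Δv₂ = v_c2 − v_a = 315.0 m/s.
Total Δv = Δv₁ + Δv₂ = 802.1 m/s.

Δv_total ≈ 802 m/s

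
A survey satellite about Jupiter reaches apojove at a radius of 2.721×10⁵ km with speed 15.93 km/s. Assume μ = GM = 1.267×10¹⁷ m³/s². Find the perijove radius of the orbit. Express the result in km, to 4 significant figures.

perijove radius ≈ 1.019×10⁵ km

r_a = 2.721×10⁸ m.
Specific energy ε = v²/2 − μ/r = -3.388×10⁸ J/kg, so a = −μ/(2ε) = 1.870×10⁸ m.
The apsides satisfy r_p + r_a = 2a, so the perijove radius is 2a − r_a = 1.019×10⁸ m = 1.0192×10⁵ km.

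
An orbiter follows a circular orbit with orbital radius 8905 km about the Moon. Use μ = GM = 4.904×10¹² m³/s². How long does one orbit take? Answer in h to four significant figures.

T ≈ 20.94 h

r = 8905 km = 8.905×10⁶ m.
Kepler's third law: T = 2π√(r³/μ) = 2π√((8.905×10⁶)³ / 4.904×10¹²).
r³/μ = 1.440×10⁸ s², so T = 2π × 1.200×10⁴ = 7.540×10⁴ s.
Converting: 7.540×10⁴ s ÷ 3600 = 20.94 h.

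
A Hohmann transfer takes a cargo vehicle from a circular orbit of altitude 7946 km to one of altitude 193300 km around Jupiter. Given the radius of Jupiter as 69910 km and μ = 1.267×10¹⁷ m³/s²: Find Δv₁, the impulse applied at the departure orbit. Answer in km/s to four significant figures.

r₁ = 69910 + 7946 = 77856 km = 7.7856×10⁷ m.
r₂ = 69910 + 193300 = 263210 km = 2.6321×10⁸ m.
Transfer ellipse a_t = (r₁ + r₂)/2 = 1.705×10⁸ m.
At r₁: circular v_c1 = √(μ/r₁) = 40340 m/s; transfer-perijove v_p = √[μ(2/r₁ − 1/a_t)] = 50120 m/s.
Δv₁ = v_p − v_c1 = 9777 m/s.
= 9.777 km/s.

Δv ≈ 9.777 km/s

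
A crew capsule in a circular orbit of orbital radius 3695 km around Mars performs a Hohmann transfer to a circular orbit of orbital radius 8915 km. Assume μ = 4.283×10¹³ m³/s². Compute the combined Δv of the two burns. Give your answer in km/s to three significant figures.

Δv_total ≈ 1.16 km/s

r₁ = 3695 km = 3.695×10⁶ m.
r₂ = 8915 km = 8.915×10⁶ m.
Transfer ellipse a_t = (r₁ + r₂)/2 = 6.305×10⁶ m.
At r₁: circular v_c1 = √(μ/r₁) = 3405 m/s; transfer-periapsis v_p = √[μ(2/r₁ − 1/a_t)] = 4048 m/s.
Δv₁ = v_p − v_c1 = 643.8 m/s.
At r₂: circular v_c2 = √(μ/r₂) = 2192 m/s; transfer-apoapsis v_a = √[μ(2/r₂ − 1/a_t)] = 1678 m/s.
Δv₂ = v_c2 − v_a = 513.9 m/s.
Total Δv = Δv₁ + Δv₂ = 1158 m/s = 1.158 km/s.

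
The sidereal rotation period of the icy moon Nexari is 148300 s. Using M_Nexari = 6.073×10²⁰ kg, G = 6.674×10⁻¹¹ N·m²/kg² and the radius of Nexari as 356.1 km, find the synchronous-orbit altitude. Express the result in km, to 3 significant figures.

h_sync ≈ 2470 km

μ = GM = 6.674×10⁻¹¹ × 6.073×10²⁰ = 4.053×10¹⁰ m³/s².
A synchronous orbit has period T, so by Kepler's third law a = (μT²/4π²)^(1/3).
μT²/4π² = 4.053×10¹⁰ × (1.483×10⁵)² / 39.48 = 2.258×10¹⁹ m³.
a = 2.826×10⁶ m = 2826.4 km.
Altitude h = a − R = 2826.4 − 356.1 = 2470.3 km.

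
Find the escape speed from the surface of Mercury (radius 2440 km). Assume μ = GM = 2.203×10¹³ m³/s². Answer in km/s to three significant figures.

v_esc ≈ 4.25 km/s

r = R = 2.440×10⁶ m.
Escape speed v_esc = √(2μ/r) = √(2 × 2.203×10¹³ / 2.440×10⁶) = √(1.806×10⁷) = 4249 m/s.
= 4.249 km/s.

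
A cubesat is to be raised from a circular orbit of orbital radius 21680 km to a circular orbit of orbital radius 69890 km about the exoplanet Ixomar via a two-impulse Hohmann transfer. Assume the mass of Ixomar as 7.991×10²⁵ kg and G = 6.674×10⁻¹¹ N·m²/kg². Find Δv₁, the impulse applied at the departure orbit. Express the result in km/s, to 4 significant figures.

μ = GM = 6.674×10⁻¹¹ × 7.991×10²⁵ = 5.333×10¹⁵ m³/s².
r₁ = 21680 km = 2.168×10⁷ m.
r₂ = 69890 km = 6.989×10⁷ m.
Transfer ellipse a_t = (r₁ + r₂)/2 = 4.578×10⁷ m.
At r₁: circular v_c1 = √(μ/r₁) = 15680 m/s; transfer-periapsis v_p = √[μ(2/r₁ − 1/a_t)] = 19380 m/s.
Δv₁ = v_p − v_c1 = 3694 m/s.
= 3.694 km/s.

Δv ≈ 3.694 km/s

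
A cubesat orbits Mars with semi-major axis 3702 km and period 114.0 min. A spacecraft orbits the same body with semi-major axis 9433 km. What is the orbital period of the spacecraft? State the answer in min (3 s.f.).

Kepler's third law: T² ∝ a³, so T₂ = T₁ (a₂/a₁)^(3/2).
a₂/a₁ = 2.548, (a₂/a₁)^(3/2) = 4.067.
T₂ = 114.0 × 4.067 = 463.7 min.

T₂ ≈ 464 min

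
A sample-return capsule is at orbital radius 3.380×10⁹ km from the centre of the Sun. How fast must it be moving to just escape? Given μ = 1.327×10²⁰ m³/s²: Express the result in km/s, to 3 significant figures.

r = 3.380×10⁹ km = 3.380×10¹² m.
Escape speed v_esc = √(2μ/r) = √(2 × 1.327×10²⁰ / 3.380×10¹²) = √(7.852×10⁷) = 8861 m/s.
= 8.861 km/s.

v_esc ≈ 8.86 km/s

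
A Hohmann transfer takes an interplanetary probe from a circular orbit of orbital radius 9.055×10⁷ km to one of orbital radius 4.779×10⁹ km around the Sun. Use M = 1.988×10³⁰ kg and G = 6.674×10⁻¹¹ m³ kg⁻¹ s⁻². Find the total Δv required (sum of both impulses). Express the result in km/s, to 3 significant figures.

Δv_total ≈ 19.6 km/s

μ = GM = 6.674×10⁻¹¹ × 1.988×10³⁰ = 1.327×10²⁰ m³/s².
r₁ = 9.055×10⁷ km = 9.055×10¹⁰ m.
r₂ = 4.779×10⁹ km = 4.779×10¹² m.
Transfer ellipse a_t = (r₁ + r₂)/2 = 2.435×10¹² m.
At r₁: circular v_c1 = √(μ/r₁) = 38280 m/s; transfer-perihelion v_p = √[μ(2/r₁ − 1/a_t)] = 53630 m/s.
Δv₁ = v_p − v_c1 = 15350 m/s.
At r₂: circular v_c2 = √(μ/r₂) = 5269 m/s; transfer-aphelion v_a = √[μ(2/r₂ − 1/a_t)] = 1016 m/s.
Δv₂ = v_c2 − v_a = 4253 m/s.
Total Δv = Δv₁ + Δv₂ = 19600 m/s = 19.60 km/s.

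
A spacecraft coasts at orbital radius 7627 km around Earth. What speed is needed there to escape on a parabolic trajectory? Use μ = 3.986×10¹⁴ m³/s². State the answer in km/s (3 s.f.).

v_esc ≈ 10.2 km/s

r = 7627 km = 7.627×10⁶ m.
Escape speed v_esc = √(2μ/r) = √(2 × 3.986×10¹⁴ / 7.627×10⁶) = √(1.045×10⁸) = 10220 m/s.
= 10.22 km/s.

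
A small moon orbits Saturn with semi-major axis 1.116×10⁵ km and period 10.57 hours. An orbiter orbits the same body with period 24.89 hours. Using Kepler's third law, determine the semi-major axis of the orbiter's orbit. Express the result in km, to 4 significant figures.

Kepler's third law: a³ ∝ T², so a₂ = a₁ (T₂/T₁)^(2/3).
T₂/T₁ = 2.355, (T₂/T₁)^(2/3) = 1.770.
a₂ = 1.116×10⁵ × 1.770 = 1.975×10⁵ km.

a₂ ≈ 1.975×10⁵ km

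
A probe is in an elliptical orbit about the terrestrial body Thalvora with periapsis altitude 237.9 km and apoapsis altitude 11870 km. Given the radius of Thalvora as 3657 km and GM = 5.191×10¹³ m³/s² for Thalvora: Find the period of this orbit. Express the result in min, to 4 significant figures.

r_p = 3657 + 237.9 = 3894.9 km = 3.8949×10⁶ m.
r_a = 3657 + 11870 = 15527 km = 1.5527×10⁷ m.
Semi-major axis a = (r_p + r_a)/2 = (3894.9 + 15527)/2 = 9711.0 km = 9.711×10⁶ m.
By Kepler's third law T = 2π√(a³/μ) = 2π × 4.200×10³ = 2.639×10⁴ s.
= 439.8 min.

T ≈ 439.8 min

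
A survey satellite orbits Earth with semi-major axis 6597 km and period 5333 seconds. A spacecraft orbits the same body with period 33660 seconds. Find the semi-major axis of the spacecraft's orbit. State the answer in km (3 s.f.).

Kepler's third law: a³ ∝ T², so a₂ = a₁ (T₂/T₁)^(2/3).
T₂/T₁ = 6.312, (T₂/T₁)^(2/3) = 3.415.
a₂ = 6597 × 3.415 = 22530 km.

a₂ ≈ 22500 km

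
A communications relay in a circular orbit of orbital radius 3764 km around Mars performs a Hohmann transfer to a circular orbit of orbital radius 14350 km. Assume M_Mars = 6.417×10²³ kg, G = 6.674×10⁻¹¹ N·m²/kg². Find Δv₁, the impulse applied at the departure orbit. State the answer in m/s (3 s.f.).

μ = GM = 6.674×10⁻¹¹ × 6.417×10²³ = 4.283×10¹³ m³/s².
r₁ = 3764 km = 3.764×10⁶ m.
r₂ = 14350 km = 1.435×10⁷ m.
Transfer ellipse a_t = (r₁ + r₂)/2 = 9.057×10⁶ m.
At r₁: circular v_c1 = √(μ/r₁) = 3373 m/s; transfer-periapsis v_p = √[μ(2/r₁ − 1/a_t)] = 4246 m/s.
Δv₁ = v_p − v_c1 = 872.7 m/s.

Δv ≈ 873 m/s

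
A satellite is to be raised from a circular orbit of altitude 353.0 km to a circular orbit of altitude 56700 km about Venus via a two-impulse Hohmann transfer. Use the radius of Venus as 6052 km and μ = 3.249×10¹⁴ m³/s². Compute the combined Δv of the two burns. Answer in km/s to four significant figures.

r₁ = 6052 + 353.0 = 6405.0 km = 6.4050×10⁶ m.
r₂ = 6052 + 56700 = 62752 km = 6.2752×10⁷ m.
Transfer ellipse a_t = (r₁ + r₂)/2 = 3.458×10⁷ m.
At r₁: circular v_c1 = √(μ/r₁) = 7122 m/s; transfer-periapsis v_p = √[μ(2/r₁ − 1/a_t)] = 9595 m/s.
Δv₁ = v_p − v_c1 = 2472 m/s.
At r₂: circular v_c2 = √(μ/r₂) = 2275 m/s; transfer-apoapsis v_a = √[μ(2/r₂ − 1/a_t)] = 979.3 m/s.
Δv₂ = v_c2 − v_a = 1296 m/s.
Total Δv = Δv₁ + Δv₂ = 3768 m/s = 3.768 km/s.

Δv_total ≈ 3.768 km/s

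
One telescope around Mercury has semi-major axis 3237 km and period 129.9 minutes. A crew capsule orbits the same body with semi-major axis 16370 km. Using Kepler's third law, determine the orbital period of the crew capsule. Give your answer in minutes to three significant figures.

Kepler's third law: T² ∝ a³, so T₂ = T₁ (a₂/a₁)^(3/2).
a₂/a₁ = 5.057, (a₂/a₁)^(3/2) = 11.37.
T₂ = 129.9 × 11.37 = 1477 minutes.

T₂ ≈ 1480 minutes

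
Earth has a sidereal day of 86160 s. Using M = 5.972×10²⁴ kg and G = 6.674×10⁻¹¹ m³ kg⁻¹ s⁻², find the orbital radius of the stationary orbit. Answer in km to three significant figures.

r_sync ≈ 42200 km

μ = GM = 6.674×10⁻¹¹ × 5.972×10²⁴ = 3.986×10¹⁴ m³/s².
A synchronous orbit has period T, so by Kepler's third law a = (μT²/4π²)^(1/3).
μT²/4π² = 3.986×10¹⁴ × (8.616×10⁴)² / 39.48 = 7.495×10²² m³.
a = 4.216×10⁷ m = 42162 km.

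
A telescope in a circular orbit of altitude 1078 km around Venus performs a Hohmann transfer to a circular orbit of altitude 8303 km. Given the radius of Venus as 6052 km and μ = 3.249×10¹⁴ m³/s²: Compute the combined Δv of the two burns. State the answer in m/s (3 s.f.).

r₁ = 6052 + 1078 = 7130.0 km = 7.1300×10⁶ m.
r₂ = 6052 + 8303 = 14355 km = 1.4355×10⁷ m.
Transfer ellipse a_t = (r₁ + r₂)/2 = 1.074×10⁷ m.
At r₁: circular v_c1 = √(μ/r₁) = 6750 m/s; transfer-periapsis v_p = √[μ(2/r₁ − 1/a_t)] = 7803 m/s.
Δv₁ = v_p − v_c1 = 1053 m/s.
At r₂: circular v_c2 = √(μ/r₂) = 4757 m/s; transfer-apoapsis v_a = √[μ(2/r₂ − 1/a_t)] = 3876 m/s.
Δv₂ = v_c2 − v_a = 881.6 m/s.
Total Δv = Δv₁ + Δv₂ = 1935 m/s.

Δv_total ≈ 1930 m/s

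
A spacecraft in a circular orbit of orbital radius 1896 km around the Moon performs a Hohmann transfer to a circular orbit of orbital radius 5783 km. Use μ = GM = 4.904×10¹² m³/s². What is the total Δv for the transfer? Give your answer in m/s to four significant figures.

Δv_total ≈ 639.3 m/s

r₁ = 1896 km = 1.896×10⁶ m.
r₂ = 5783 km = 5.783×10⁶ m.
Transfer ellipse a_t = (r₁ + r₂)/2 = 3.840×10⁶ m.
At r₁: circular v_c1 = √(μ/r₁) = 1608 m/s; transfer-perilune v_p = √[μ(2/r₁ − 1/a_t)] = 1974 m/s.
Δv₁ = v_p − v_c1 = 365.5 m/s.
At r₂: circular v_c2 = √(μ/r₂) = 920.9 m/s; transfer-apolune v_a = √[μ(2/r₂ − 1/a_t)] = 647.1 m/s.
Δv₂ = v_c2 − v_a = 273.8 m/s.
Total Δv = Δv₁ + Δv₂ = 639.3 m/s.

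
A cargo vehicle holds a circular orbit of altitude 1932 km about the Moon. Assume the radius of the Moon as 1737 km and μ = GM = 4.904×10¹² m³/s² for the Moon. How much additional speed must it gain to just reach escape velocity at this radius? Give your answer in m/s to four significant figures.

Δv ≈ 478.9 m/s

r = 1737 + 1932 = 3669.0 km = 3.6690×10⁶ m.
Circular speed v_c = √(μ/r) = 1156 m/s.
Escape speed v_esc = √(2μ/r) = √2 × v_c = 1635 m/s.
Δv = v_esc − v_c = 478.9 m/s.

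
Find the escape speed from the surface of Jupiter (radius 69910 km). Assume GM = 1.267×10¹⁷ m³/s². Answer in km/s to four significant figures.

v_esc ≈ 60.21 km/s

r = R = 6.991×10⁷ m.
Escape speed v_esc = √(2μ/r) = √(2 × 1.267×10¹⁷ / 6.991×10⁷) = √(3.625×10⁹) = 60210 m/s.
= 60.21 km/s.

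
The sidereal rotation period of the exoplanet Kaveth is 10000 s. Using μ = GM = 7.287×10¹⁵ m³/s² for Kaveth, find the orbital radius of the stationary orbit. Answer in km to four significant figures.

A synchronous orbit has period T, so by Kepler's third law a = (μT²/4π²)^(1/3).
μT²/4π² = 7.287×10¹⁵ × (1.000×10⁴)² / 39.48 = 1.846×10²² m³.
a = 2.643×10⁷ m = 26428 km.

r_sync ≈ 26430 km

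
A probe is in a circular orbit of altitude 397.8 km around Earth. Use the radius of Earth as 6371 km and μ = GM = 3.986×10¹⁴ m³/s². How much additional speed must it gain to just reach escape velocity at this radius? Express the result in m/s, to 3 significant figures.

Δv ≈ 3180 m/s

r = 6371 + 397.8 = 6768.8 km = 6.7688×10⁶ m.
Circular speed v_c = √(μ/r) = 7674 m/s.
Escape speed v_esc = √(2μ/r) = √2 × v_c = 10850 m/s.
Δv = v_esc − v_c = 3179 m/s.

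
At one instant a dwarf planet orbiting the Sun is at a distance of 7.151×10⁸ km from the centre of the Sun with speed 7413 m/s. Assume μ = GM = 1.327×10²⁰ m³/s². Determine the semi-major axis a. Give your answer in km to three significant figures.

a ≈ 4.20×10⁸ km

r = 7.151×10¹¹ m.
Specific orbital energy ε = v²/2 − μ/r = (7413)²/2 − 1.327×10²⁰/7.151×10¹¹ = -1.581×10⁸ J/kg.
Since ε = −μ/(2a), a = −μ/(2ε) = 4.197×10¹¹ m = 4.1969×10⁸ km.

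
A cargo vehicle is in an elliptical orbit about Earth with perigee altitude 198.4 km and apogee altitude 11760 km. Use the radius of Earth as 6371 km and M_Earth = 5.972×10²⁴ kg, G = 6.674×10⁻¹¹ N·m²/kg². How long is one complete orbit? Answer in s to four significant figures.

μ = GM = 6.674×10⁻¹¹ × 5.972×10²⁴ = 3.986×10¹⁴ m³/s².
r_p = 6371 + 198.4 = 6569.4 km = 6.5694×10⁶ m.
r_a = 6371 + 11760 = 18131 km = 1.8131×10⁷ m.
Semi-major axis a = (r_p + r_a)/2 = (6569.4 + 18131)/2 = 12350 km = 1.235×10⁷ m.
By Kepler's third law T = 2π√(a³/μ) = 2π × 2.174×10³ = 1.366×10⁴ s.

T ≈ 13660 s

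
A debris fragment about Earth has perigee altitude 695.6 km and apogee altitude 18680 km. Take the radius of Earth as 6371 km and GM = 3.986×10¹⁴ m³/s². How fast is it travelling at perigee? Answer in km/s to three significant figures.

r_p = 6371 + 695.6 = 7066.6 km = 7.0666×10⁶ m.
r_a = 6371 + 18680 = 25051 km = 2.5051×10⁷ m.
Semi-major axis a = (r_p + r_a)/2 = 16059 km = 1.606×10⁷ m.
Vis-viva: v² = μ(2/r − 1/a) = 3.986×10¹⁴ × (2.830×10⁻⁷ − 6.227×10⁻⁸) = 8.799×10⁷ m²/s².
v = 9380 m/s = 9.380 km/s.

v ≈ 9.38 km/s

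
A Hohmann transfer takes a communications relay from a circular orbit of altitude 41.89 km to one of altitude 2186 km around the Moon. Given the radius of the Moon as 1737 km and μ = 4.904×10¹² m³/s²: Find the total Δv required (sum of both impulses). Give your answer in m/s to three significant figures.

Δv_total ≈ 522 m/s

r₁ = 1737 + 41.89 = 1778.9 km = 1.7789×10⁶ m.
r₂ = 1737 + 2186 = 3923.0 km = 3.9230×10⁶ m.
Transfer ellipse a_t = (r₁ + r₂)/2 = 2.851×10⁶ m.
At r₁: circular v_c1 = √(μ/r₁) = 1660 m/s; transfer-perilune v_p = √[μ(2/r₁ − 1/a_t)] = 1948 m/s.
Δv₁ = v_p − v_c1 = 287.3 m/s.
At r₂: circular v_c2 = √(μ/r₂) = 1118 m/s; transfer-apolune v_a = √[μ(2/r₂ − 1/a_t)] = 883.2 m/s.
Δv₂ = v_c2 − v_a = 234.9 m/s.
Total Δv = Δv₁ + Δv₂ = 522.2 m/s.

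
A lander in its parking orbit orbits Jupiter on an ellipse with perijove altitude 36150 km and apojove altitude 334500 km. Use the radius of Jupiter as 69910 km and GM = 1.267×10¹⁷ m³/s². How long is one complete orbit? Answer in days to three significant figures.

r_p = 69910 + 36150 = 106060 km = 1.0606×10⁸ m.
r_a = 69910 + 334500 = 404410 km = 4.0441×10⁸ m.
Semi-major axis a = (r_p + r_a)/2 = (1.0606×10⁵ + 4.0441×10⁵)/2 = 2.5524×10⁵ km = 2.552×10⁸ m.
By Kepler's third law T = 2π√(a³/μ) = 2π × 1.146×10⁴ = 7.198×10⁴ s.
= 0.8331 days.

T ≈ 0.833 days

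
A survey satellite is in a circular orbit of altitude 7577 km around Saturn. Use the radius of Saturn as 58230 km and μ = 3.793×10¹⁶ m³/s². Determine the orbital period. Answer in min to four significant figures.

T ≈ 287.0 min

r = 58230 + 7577 = 65807 km = 6.5807×10⁷ m.
Kepler's third law: T = 2π√(r³/μ) = 2π√((6.581×10⁷)³ / 3.793×10¹⁶).
r³/μ = 7.513×10⁶ s², so T = 2π × 2.741×10³ = 1.722×10⁴ s.
Converting: 1.722×10⁴ s ÷ 60.00 = 287.0 min.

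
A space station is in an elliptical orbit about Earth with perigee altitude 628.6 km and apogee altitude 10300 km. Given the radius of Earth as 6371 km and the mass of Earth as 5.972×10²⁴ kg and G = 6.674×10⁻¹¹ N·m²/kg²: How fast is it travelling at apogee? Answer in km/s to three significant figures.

μ = GM = 6.674×10⁻¹¹ × 5.972×10²⁴ = 3.986×10¹⁴ m³/s².
r_p = 6371 + 628.6 = 6999.6 km = 6.9996×10⁶ m.
r_a = 6371 + 10300 = 16671 km = 1.6671×10⁷ m.
Semi-major axis a = (r_p + r_a)/2 = 11835 km = 1.184×10⁷ m.
Vis-viva: v² = μ(2/r − 1/a) = 3.986×10¹⁴ × (1.200×10⁻⁷ − 8.449×10⁻⁸) = 1.414×10⁷ m²/s².
v = 3760 m/s = 3.760 km/s.

v ≈ 3.76 km/s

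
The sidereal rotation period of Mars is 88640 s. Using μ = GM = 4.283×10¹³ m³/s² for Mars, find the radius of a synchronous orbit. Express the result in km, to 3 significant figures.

A synchronous orbit has period T, so by Kepler's third law a = (μT²/4π²)^(1/3).
μT²/4π² = 4.283×10¹³ × (8.864×10⁴)² / 39.48 = 8.524×10²¹ m³.
a = 2.043×10⁷ m = 20428 km.

r_sync ≈ 20400 km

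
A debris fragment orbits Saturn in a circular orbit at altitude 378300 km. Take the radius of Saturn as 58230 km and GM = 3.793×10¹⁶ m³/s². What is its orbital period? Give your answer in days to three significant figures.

r = 58230 + 378300 = 436530 km = 4.3653×10⁸ m.
Kepler's third law: T = 2π√(r³/μ) = 2π√((4.365×10⁸)³ / 3.793×10¹⁶).
r³/μ = 2.193×10⁹ s², so T = 2π × 4.683×10⁴ = 2.942×10⁵ s.
Converting: 2.942×10⁵ s ÷ 86400 = 3.406 days.

T ≈ 3.41 days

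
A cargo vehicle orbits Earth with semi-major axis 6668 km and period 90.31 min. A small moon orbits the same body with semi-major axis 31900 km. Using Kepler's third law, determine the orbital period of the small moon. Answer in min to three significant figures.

Kepler's third law: T² ∝ a³, so T₂ = T₁ (a₂/a₁)^(3/2).
a₂/a₁ = 4.784, (a₂/a₁)^(3/2) = 10.46.
T₂ = 90.31 × 10.46 = 945.0 min.

T₂ ≈ 945 min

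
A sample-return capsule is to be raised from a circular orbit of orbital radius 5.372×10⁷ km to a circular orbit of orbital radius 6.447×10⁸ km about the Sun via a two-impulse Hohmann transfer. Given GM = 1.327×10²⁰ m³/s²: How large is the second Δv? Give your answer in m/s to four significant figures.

r₁ = 5.372×10⁷ km = 5.372×10¹⁰ m.
r₂ = 6.447×10⁸ km = 6.447×10¹¹ m.
Transfer ellipse a_t = (r₁ + r₂)/2 = 3.492×10¹¹ m.
At r₁: circular v_c1 = √(μ/r₁) = 49700 m/s; transfer-perihelion v_p = √[μ(2/r₁ − 1/a_t)] = 67530 m/s.
At r₂: circular v_c2 = √(μ/r₂) = 14350 m/s; transfer-aphelion v_a = √[μ(2/r₂ − 1/a_t)] = 5627 m/s.
Δv₂ = v_c2 − v_a = 8720 m/s.

Δv ≈ 8720 m/s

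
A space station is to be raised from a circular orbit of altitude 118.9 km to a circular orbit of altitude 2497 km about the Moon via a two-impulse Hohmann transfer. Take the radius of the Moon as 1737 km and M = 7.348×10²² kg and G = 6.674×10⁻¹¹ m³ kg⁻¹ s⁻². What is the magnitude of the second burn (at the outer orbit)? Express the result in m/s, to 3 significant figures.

μ = GM = 6.674×10⁻¹¹ × 7.348×10²² = 4.904×10¹² m³/s².
r₁ = 1737 + 118.9 = 1855.9 km = 1.8559×10⁶ m.
r₂ = 1737 + 2497 = 4234.0 km = 4.2340×10⁶ m.
Transfer ellipse a_t = (r₁ + r₂)/2 = 3.045×10⁶ m.
At r₁: circular v_c1 = √(μ/r₁) = 1626 m/s; transfer-perilune v_p = √[μ(2/r₁ − 1/a_t)] = 1917 m/s.
At r₂: circular v_c2 = √(μ/r₂) = 1076 m/s; transfer-apolune v_a = √[μ(2/r₂ − 1/a_t)] = 840.2 m/s.
Δv₂ = v_c2 − v_a = 236.0 m/s.

Δv ≈ 236 m/s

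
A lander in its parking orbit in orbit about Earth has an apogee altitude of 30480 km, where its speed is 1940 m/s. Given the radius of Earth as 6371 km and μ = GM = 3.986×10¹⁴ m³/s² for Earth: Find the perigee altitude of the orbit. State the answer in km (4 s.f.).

perigee altitude ≈ 1390 km

r_a = 6371 + 30480 = 36851 km = 3.685×10⁷ m.
Specific energy ε = v²/2 − μ/r = -8.935×10⁶ J/kg, so a = −μ/(2ε) = 2.231×10⁷ m.
The apsides satisfy r_p + r_a = 2a, so the perigee radius is 2a − r_a = 7.761×10⁶ m = 7761.4 km.
Perigee altitude = 7761.4 − 6371 = 1390.4 km.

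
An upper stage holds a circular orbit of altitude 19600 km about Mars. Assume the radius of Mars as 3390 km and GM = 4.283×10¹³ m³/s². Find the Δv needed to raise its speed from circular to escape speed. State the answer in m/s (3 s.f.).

r = 3390 + 19600 = 22990 km = 2.2990×10⁷ m.
Circular speed v_c = √(μ/r) = 1365 m/s.
Escape speed v_esc = √(2μ/r) = √2 × v_c = 1930 m/s.
Δv = v_esc − v_c = 565.4 m/s.

Δv ≈ 565 m/s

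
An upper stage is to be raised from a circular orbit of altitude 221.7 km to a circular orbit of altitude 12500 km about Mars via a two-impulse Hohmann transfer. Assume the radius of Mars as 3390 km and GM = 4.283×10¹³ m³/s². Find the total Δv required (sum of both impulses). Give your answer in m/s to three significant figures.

Δv_total ≈ 1590 m/s

r₁ = 3390 + 221.7 = 3611.7 km = 3.6117×10⁶ m.
r₂ = 3390 + 12500 = 15890 km = 1.5890×10⁷ m.
Transfer ellipse a_t = (r₁ + r₂)/2 = 9.751×10⁶ m.
At r₁: circular v_c1 = √(μ/r₁) = 3444 m/s; transfer-periapsis v_p = √[μ(2/r₁ − 1/a_t)] = 4396 m/s.
Δv₁ = v_p − v_c1 = 952.4 m/s.
At r₂: circular v_c2 = √(μ/r₂) = 1642 m/s; transfer-apoapsis v_a = √[μ(2/r₂ − 1/a_t)] = 999.2 m/s.
Δv₂ = v_c2 − v_a = 642.6 m/s.
Total Δv = Δv₁ + Δv₂ = 1595 m/s.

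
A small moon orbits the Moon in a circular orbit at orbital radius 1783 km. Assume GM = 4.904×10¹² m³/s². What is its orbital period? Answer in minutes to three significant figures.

T ≈ 113 minutes

r = 1783 km = 1.783×10⁶ m.
Kepler's third law: T = 2π√(r³/μ) = 2π√((1.783×10⁶)³ / 4.904×10¹²).
r³/μ = 1.156×10⁶ s², so T = 2π × 1.075×10³ = 6.755×10³ s.
Converting: 6.755×10³ s ÷ 60.00 = 112.6 minutes.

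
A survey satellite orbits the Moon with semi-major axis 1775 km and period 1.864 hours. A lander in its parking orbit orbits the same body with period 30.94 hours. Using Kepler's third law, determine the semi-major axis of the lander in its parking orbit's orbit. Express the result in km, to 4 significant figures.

Kepler's third law: a³ ∝ T², so a₂ = a₁ (T₂/T₁)^(2/3).
T₂/T₁ = 16.60, (T₂/T₁)^(2/3) = 6.507.
a₂ = 1775 × 6.507 = 11550 km.

a₂ ≈ 11550 km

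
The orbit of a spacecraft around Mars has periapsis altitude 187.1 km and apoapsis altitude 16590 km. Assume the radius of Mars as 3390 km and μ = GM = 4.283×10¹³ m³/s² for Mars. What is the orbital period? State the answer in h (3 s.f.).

T ≈ 10.8 h

r_p = 3390 + 187.1 = 3577.1 km = 3.5771×10⁶ m.
r_a = 3390 + 16590 = 19980 km = 1.9980×10⁷ m.
Semi-major axis a = (r_p + r_a)/2 = (3577.1 + 19980)/2 = 11779 km = 1.178×10⁷ m.
By Kepler's third law T = 2π√(a³/μ) = 2π × 6.177×10³ = 3.881×10⁴ s.
= 10.78 h.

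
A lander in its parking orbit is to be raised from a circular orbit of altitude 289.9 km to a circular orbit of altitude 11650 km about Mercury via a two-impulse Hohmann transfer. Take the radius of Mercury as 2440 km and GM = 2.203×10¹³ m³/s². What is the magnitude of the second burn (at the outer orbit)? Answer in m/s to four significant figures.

Δv ≈ 538.0 m/s

r₁ = 2440 + 289.9 = 2729.9 km = 2.7299×10⁶ m.
r₂ = 2440 + 11650 = 14090 km = 1.4090×10⁷ m.
Transfer ellipse a_t = (r₁ + r₂)/2 = 8.410×10⁶ m.
At r₁: circular v_c1 = √(μ/r₁) = 2841 m/s; transfer-periherm v_p = √[μ(2/r₁ − 1/a_t)] = 3677 m/s.
At r₂: circular v_c2 = √(μ/r₂) = 1250 m/s; transfer-apoherm v_a = √[μ(2/r₂ − 1/a_t)] = 712.4 m/s.
Δv₂ = v_c2 − v_a = 538.0 m/s.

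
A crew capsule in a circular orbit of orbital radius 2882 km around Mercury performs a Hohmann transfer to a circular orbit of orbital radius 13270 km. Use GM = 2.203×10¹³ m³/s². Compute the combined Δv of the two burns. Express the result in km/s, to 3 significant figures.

r₁ = 2882 km = 2.882×10⁶ m.
r₂ = 13270 km = 1.327×10⁷ m.
Transfer ellipse a_t = (r₁ + r₂)/2 = 8.076×10⁶ m.
At r₁: circular v_c1 = √(μ/r₁) = 2765 m/s; transfer-periherm v_p = √[μ(2/r₁ − 1/a_t)] = 3544 m/s.
Δv₁ = v_p − v_c1 = 779.3 m/s.
At r₂: circular v_c2 = √(μ/r₂) = 1288 m/s; transfer-apoherm v_a = √[μ(2/r₂ − 1/a_t)] = 769.7 m/s.
Δv₂ = v_c2 − v_a = 518.8 m/s.
Total Δv = Δv₁ + Δv₂ = 1298 m/s = 1.298 km/s.

Δv_total ≈ 1.30 km/s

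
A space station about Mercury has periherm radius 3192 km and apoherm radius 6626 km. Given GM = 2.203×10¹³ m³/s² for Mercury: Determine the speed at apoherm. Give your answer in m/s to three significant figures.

Semi-major axis a = (r_p + r_a)/2 = 4909.0 km = 4.909×10⁶ m.
Vis-viva: v² = μ(2/r − 1/a) = 2.203×10¹³ × (3.018×10⁻⁷ − 2.037×10⁻⁷) = 2.162×10⁶ m²/s².
v = 1470 m/s.

v ≈ 1470 m/s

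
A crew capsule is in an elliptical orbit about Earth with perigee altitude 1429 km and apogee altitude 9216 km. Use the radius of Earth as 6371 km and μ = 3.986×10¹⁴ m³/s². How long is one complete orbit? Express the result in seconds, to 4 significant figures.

r_p = 6371 + 1429 = 7800.0 km = 7.8000×10⁶ m.
r_a = 6371 + 9216 = 15587 km = 1.5587×10⁷ m.
Semi-major axis a = (r_p + r_a)/2 = (7800.0 + 15587)/2 = 11694 km = 1.169×10⁷ m.
By Kepler's third law T = 2π√(a³/μ) = 2π × 2.003×10³ = 1.258×10⁴ s.

T ≈ 12580 seconds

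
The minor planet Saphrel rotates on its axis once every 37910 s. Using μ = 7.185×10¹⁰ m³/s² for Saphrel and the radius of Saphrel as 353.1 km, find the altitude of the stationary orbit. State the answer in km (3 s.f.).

A synchronous orbit has period T, so by Kepler's third law a = (μT²/4π²)^(1/3).
μT²/4π² = 7.185×10¹⁰ × (3.791×10⁴)² / 39.48 = 2.616×10¹⁸ m³.
a = 1.378×10⁶ m = 1377.8 km.
Altitude h = a − R = 1377.8 − 353.1 = 1024.7 km.

h_sync ≈ 1020 km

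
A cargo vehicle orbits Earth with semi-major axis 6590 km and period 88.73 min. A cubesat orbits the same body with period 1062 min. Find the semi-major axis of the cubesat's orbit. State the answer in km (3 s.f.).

a₂ ≈ 34500 km

Kepler's third law: a³ ∝ T², so a₂ = a₁ (T₂/T₁)^(2/3).
T₂/T₁ = 11.97, (T₂/T₁)^(2/3) = 5.232.
a₂ = 6590 × 5.232 = 34480 km.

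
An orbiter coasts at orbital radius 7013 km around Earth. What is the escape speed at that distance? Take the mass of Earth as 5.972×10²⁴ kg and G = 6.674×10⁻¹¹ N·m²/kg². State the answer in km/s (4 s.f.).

v_esc ≈ 10.66 km/s

μ = GM = 6.674×10⁻¹¹ × 5.972×10²⁴ = 3.986×10¹⁴ m³/s².
r = 7013 km = 7.013×10⁶ m.
Escape speed v_esc = √(2μ/r) = √(2 × 3.986×10¹⁴ / 7.013×10⁶) = √(1.137×10⁸) = 10660 m/s.
= 10.66 km/s.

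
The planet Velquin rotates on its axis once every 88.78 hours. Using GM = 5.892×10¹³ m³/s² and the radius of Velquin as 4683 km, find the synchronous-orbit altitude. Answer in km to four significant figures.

h_sync ≈ 48740 km

T = 88.78 hours = 3.196×10⁵ s.
A synchronous orbit has period T, so by Kepler's third law a = (μT²/4π²)^(1/3).
μT²/4π² = 5.892×10¹³ × (3.196×10⁵)² / 39.48 = 1.525×10²³ m³.
a = 5.342×10⁷ m = 53421 km.
Altitude h = a − R = 53421 − 4683 = 48738 km.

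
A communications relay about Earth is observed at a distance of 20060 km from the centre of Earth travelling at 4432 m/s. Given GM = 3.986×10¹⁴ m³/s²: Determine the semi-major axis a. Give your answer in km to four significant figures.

a ≈ 19830 km

r = 2.006×10⁷ m.
Vis-viva rearranged: 1/a = 2/r − v²/μ = 9.970×10⁻⁸ − 4.928×10⁻⁸ = 5.042×10⁻⁸ m⁻¹.
a = 1.983×10⁷ m = 19833 km.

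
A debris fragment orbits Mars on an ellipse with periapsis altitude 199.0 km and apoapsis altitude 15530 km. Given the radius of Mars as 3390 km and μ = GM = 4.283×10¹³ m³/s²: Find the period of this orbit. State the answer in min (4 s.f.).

T ≈ 604.1 min

r_p = 3390 + 199.0 = 3589.0 km = 3.5890×10⁶ m.
r_a = 3390 + 15530 = 18920 km = 1.8920×10⁷ m.
Semi-major axis a = (r_p + r_a)/2 = (3589.0 + 18920)/2 = 11254 km = 1.125×10⁷ m.
By Kepler's third law T = 2π√(a³/μ) = 2π × 5.769×10³ = 3.625×10⁴ s.
= 604.1 min.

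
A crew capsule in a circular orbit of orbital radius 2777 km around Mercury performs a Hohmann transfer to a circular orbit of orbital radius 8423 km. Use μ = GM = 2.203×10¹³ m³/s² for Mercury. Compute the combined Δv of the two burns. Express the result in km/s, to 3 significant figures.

r₁ = 2777 km = 2.777×10⁶ m.
r₂ = 8423 km = 8.423×10⁶ m.
Transfer ellipse a_t = (r₁ + r₂)/2 = 5.600×10⁶ m.
At r₁: circular v_c1 = √(μ/r₁) = 2817 m/s; transfer-periherm v_p = √[μ(2/r₁ − 1/a_t)] = 3454 m/s.
Δv₁ = v_p − v_c1 = 637.7 m/s.
At r₂: circular v_c2 = √(μ/r₂) = 1617 m/s; transfer-apoherm v_a = √[μ(2/r₂ − 1/a_t)] = 1139 m/s.
Δv₂ = v_c2 − v_a = 478.4 m/s.
Total Δv = Δv₁ + Δv₂ = 1116 m/s = 1.116 km/s.

Δv_total ≈ 1.12 km/s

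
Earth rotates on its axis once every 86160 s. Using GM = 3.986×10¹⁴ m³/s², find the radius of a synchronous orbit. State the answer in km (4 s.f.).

r_sync ≈ 42160 km

A synchronous orbit has period T, so by Kepler's third law a = (μT²/4π²)^(1/3).
μT²/4π² = 3.986×10¹⁴ × (8.616×10⁴)² / 39.48 = 7.495×10²² m³.
a = 4.216×10⁷ m = 42163 km.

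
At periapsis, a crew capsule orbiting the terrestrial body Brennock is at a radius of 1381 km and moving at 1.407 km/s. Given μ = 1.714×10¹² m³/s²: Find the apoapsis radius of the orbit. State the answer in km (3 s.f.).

apoapsis radius ≈ 5440 km

r_p = 1.381×10⁶ m.
Specific energy ε = v²/2 − μ/r = -2.513×10⁵ J/kg, so a = −μ/(2ε) = 3.410×10⁶ m.
The apsides satisfy r_p + r_a = 2a, so the apoapsis radius is 2a − r_p = 5.439×10⁶ m = 5439.4 km.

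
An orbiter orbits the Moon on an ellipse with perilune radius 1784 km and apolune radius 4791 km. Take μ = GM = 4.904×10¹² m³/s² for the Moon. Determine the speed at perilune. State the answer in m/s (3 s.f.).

Semi-major axis a = (r_p + r_a)/2 = 3287.5 km = 3.288×10⁶ m.
Vis-viva: v² = μ(2/r − 1/a) = 4.904×10¹² × (1.121×10⁻⁶ − 3.042×10⁻⁷) = 4.006×10⁶ m²/s².
v = 2002 m/s.

v ≈ 2000 m/s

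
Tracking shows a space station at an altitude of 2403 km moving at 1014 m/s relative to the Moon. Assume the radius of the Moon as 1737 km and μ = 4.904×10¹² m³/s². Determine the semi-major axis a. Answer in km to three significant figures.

a ≈ 3660 km

r = 1737 + 2403 = 4140.0 km = 4.140×10⁶ m.
Specific orbital energy ε = v²/2 − μ/r = (1014)²/2 − 4.904×10¹²/4.140×10⁶ = -6.704×10⁵ J/kg.
Since ε = −μ/(2a), a = −μ/(2ε) = 3.657×10⁶ m = 3657.3 km.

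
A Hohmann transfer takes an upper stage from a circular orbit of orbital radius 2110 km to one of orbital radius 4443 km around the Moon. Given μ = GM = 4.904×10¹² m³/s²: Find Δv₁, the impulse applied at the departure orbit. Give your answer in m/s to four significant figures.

Δv ≈ 250.8 m/s

r₁ = 2110 km = 2.110×10⁶ m.
r₂ = 4443 km = 4.443×10⁶ m.
Transfer ellipse a_t = (r₁ + r₂)/2 = 3.276×10⁶ m.
At r₁: circular v_c1 = √(μ/r₁) = 1525 m/s; transfer-perilune v_p = √[μ(2/r₁ − 1/a_t)] = 1775 m/s.
Δv₁ = v_p − v_c1 = 250.8 m/s.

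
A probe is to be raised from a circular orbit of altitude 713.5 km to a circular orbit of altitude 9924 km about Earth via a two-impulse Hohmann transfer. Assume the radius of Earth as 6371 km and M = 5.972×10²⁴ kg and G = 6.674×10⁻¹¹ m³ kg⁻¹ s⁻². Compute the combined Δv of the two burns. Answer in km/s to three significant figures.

Δv_total ≈ 2.45 km/s

μ = GM = 6.674×10⁻¹¹ × 5.972×10²⁴ = 3.986×10¹⁴ m³/s².
r₁ = 6371 + 713.5 = 7084.5 km = 7.0845×10⁶ m.
r₂ = 6371 + 9924 = 16295 km = 1.6295×10⁷ m.
Transfer ellipse a_t = (r₁ + r₂)/2 = 1.169×10⁷ m.
At r₁: circular v_c1 = √(μ/r₁) = 7501 m/s; transfer-perigee v_p = √[μ(2/r₁ − 1/a_t)] = 8856 m/s.
Δv₁ = v_p − v_c1 = 1355 m/s.
At r₂: circular v_c2 = √(μ/r₂) = 4946 m/s; transfer-apogee v_a = √[μ(2/r₂ − 1/a_t)] = 3850 m/s.
Δv₂ = v_c2 − v_a = 1096 m/s.
Total Δv = Δv₁ + Δv₂ = 2451 m/s = 2.451 km/s.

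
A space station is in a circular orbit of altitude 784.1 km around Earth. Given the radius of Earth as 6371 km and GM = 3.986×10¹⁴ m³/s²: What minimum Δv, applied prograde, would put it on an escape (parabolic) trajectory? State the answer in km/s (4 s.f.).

Δv ≈ 3.092 km/s

r = 6371 + 784.1 = 7155.1 km = 7.1551×10⁶ m.
Circular speed v_c = √(μ/r) = 7464 m/s.
Escape speed v_esc = √(2μ/r) = √2 × v_c = 10560 m/s.
Δv = v_esc − v_c = 3092 m/s = 3.092 km/s.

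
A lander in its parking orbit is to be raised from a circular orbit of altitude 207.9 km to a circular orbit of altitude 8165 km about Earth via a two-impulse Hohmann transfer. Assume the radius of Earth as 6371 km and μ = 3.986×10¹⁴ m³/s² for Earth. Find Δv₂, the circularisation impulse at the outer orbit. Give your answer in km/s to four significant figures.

Δv ≈ 1.103 km/s

r₁ = 6371 + 207.9 = 6578.9 km = 6.5789×10⁶ m.
r₂ = 6371 + 8165 = 14536 km = 1.4536×10⁷ m.
Transfer ellipse a_t = (r₁ + r₂)/2 = 1.056×10⁷ m.
At r₁: circular v_c1 = √(μ/r₁) = 7784 m/s; transfer-perigee v_p = √[μ(2/r₁ − 1/a_t)] = 9133 m/s.
At r₂: circular v_c2 = √(μ/r₂) = 5237 m/s; transfer-apogee v_a = √[μ(2/r₂ − 1/a_t)] = 4134 m/s.
Δv₂ = v_c2 − v_a = 1103 m/s.
= 1.103 km/s.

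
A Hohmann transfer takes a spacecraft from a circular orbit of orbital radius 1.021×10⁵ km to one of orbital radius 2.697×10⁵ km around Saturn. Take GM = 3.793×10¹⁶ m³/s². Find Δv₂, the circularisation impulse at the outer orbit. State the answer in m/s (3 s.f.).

r₁ = 1.021×10⁵ km = 1.021×10⁸ m.
r₂ = 2.697×10⁵ km = 2.697×10⁸ m.
Transfer ellipse a_t = (r₁ + r₂)/2 = 1.859×10⁸ m.
At r₁: circular v_c1 = √(μ/r₁) = 19270 m/s; transfer-perikrone v_p = √[μ(2/r₁ − 1/a_t)] = 23220 m/s.
At r₂: circular v_c2 = √(μ/r₂) = 11860 m/s; transfer-apokrone v_a = √[μ(2/r₂ − 1/a_t)] = 8789 m/s.
Δv₂ = v_c2 − v_a = 3070 m/s.

Δv ≈ 3070 m/s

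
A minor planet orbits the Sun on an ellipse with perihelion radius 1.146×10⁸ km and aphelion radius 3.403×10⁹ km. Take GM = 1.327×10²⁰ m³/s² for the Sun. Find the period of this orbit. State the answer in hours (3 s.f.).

T ≈ 353000 hours

Semi-major axis a = (r_p + r_a)/2 = (1.1460×10⁸ + 3.4030×10⁹)/2 = 1.7588×10⁹ km = 1.759×10¹² m.
By Kepler's third law T = 2π√(a³/μ) = 2π × 2.025×10⁸ = 1.272×10⁹ s.
= 3.534×10⁵ hours.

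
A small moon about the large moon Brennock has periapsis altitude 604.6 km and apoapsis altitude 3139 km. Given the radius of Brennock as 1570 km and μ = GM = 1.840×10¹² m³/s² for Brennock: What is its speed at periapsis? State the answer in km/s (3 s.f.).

r_p = 1570 + 604.6 = 2174.6 km = 2.1746×10⁶ m.
r_a = 1570 + 3139 = 4709.0 km = 4.7090×10⁶ m.
Semi-major axis a = (r_p + r_a)/2 = 3441.8 km = 3.442×10⁶ m.
Vis-viva: v² = μ(2/r − 1/a) = 1.840×10¹² × (9.197×10⁻⁷ − 2.905×10⁻⁷) = 1.158×10⁶ m²/s².
v = 1076 m/s = 1.076 km/s.

v ≈ 1.08 km/s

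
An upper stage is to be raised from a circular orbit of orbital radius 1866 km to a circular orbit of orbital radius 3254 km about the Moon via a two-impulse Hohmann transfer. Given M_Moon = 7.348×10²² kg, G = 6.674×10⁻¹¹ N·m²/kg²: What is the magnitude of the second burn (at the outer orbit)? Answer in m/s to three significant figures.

μ = GM = 6.674×10⁻¹¹ × 7.348×10²² = 4.904×10¹² m³/s².
r₁ = 1866 km = 1.866×10⁶ m.
r₂ = 3254 km = 3.254×10⁶ m.
Transfer ellipse a_t = (r₁ + r₂)/2 = 2.560×10⁶ m.
At r₁: circular v_c1 = √(μ/r₁) = 1621 m/s; transfer-perilune v_p = √[μ(2/r₁ − 1/a_t)] = 1828 m/s.
At r₂: circular v_c2 = √(μ/r₂) = 1228 m/s; transfer-apolune v_a = √[μ(2/r₂ − 1/a_t)] = 1048 m/s.
Δv₂ = v_c2 − v_a = 179.5 m/s.

Δv ≈ 180 m/s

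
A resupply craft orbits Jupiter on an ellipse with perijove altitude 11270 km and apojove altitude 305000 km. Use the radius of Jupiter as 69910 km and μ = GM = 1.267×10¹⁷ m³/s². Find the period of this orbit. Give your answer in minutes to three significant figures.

T ≈ 1010 minutes

r_p = 69910 + 11270 = 81180 km = 8.1180×10⁷ m.
r_a = 69910 + 305000 = 374910 km = 3.7491×10⁸ m.
Semi-major axis a = (r_p + r_a)/2 = (81180 + 3.7491×10⁵)/2 = 2.2804×10⁵ km = 2.280×10⁸ m.
By Kepler's third law T = 2π√(a³/μ) = 2π × 9.675×10³ = 6.079×10⁴ s.
= 1013 minutes.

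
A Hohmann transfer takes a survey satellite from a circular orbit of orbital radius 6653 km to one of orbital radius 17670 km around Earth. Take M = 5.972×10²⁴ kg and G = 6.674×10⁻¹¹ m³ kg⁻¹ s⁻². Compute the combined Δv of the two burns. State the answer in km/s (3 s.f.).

μ = GM = 6.674×10⁻¹¹ × 5.972×10²⁴ = 3.986×10¹⁴ m³/s².
r₁ = 6653 km = 6.653×10⁶ m.
r₂ = 17670 km = 1.767×10⁷ m.
Transfer ellipse a_t = (r₁ + r₂)/2 = 1.216×10⁷ m.
At r₁: circular v_c1 = √(μ/r₁) = 7740 m/s; transfer-perigee v_p = √[μ(2/r₁ − 1/a_t)] = 9330 m/s.
Δv₁ = v_p − v_c1 = 1590 m/s.
At r₂: circular v_c2 = √(μ/r₂) = 4749 m/s; transfer-apogee v_a = √[μ(2/r₂ − 1/a_t)] = 3513 m/s.
Δv₂ = v_c2 − v_a = 1237 m/s.
Total Δv = Δv₁ + Δv₂ = 2826 m/s = 2.826 km/s.

Δv_total ≈ 2.83 km/s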